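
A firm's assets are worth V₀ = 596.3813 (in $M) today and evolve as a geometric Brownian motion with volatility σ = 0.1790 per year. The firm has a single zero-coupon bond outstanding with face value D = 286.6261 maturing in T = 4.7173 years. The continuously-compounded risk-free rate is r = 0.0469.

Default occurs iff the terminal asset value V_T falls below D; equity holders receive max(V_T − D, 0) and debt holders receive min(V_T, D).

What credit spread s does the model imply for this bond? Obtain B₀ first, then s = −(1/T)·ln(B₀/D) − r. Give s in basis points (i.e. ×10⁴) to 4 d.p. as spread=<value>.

spread=3.0234

d₁ = [ln(V₀/D) + (r + σ²/2)T] / (σ√T)
   = [ln(596.3813/286.6261) + (0.0469 + 0.5·0.1790²)·4.7173] / (0.1790·√4.7173)
   = [0.732702 + 0.296815] / 0.388776 = 2.648095
d₂ = d₁ − σ√T = 2.648095 − 0.388776 = 2.259319
N(d₁) = 0.995953,  N(d₂) = 0.988068,  e^(−rT) = 0.801523
E₀ = V₀·N(d₁) − D·e^(−rT)·N(d₂)
   = 596.3813·0.995953 − 286.6261·0.801523·0.988068 = 366.971254
B₀ = V₀ − E₀ = 596.3813 − 366.971254 = 229.410046
spread = −(1/T)·ln(B₀/D) − r = −(1/4.7173)·ln(229.410046/286.6261) − 0.0469 = 0.00030234
in basis points: 0.00030234 × 10⁴ = 3.0234 bp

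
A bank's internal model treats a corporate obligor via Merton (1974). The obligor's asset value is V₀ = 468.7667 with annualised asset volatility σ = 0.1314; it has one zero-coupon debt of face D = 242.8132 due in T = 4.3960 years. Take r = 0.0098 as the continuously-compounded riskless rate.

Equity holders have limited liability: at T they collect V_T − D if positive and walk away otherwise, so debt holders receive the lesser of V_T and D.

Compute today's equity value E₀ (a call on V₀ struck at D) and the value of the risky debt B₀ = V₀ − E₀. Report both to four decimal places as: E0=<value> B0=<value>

d₁ = [ln(V₀/D) + (r + σ²/2)T] / (σ√T)
   = [ln(468.7667/242.8132) + (0.0098 + 0.5·0.1314²)·4.3960] / (0.1314·√4.3960)
   = [0.657813 + 0.081031] / 0.275502 = 2.681814
d₂ = d₁ − σ√T = 2.681814 − 0.275502 = 2.406312
N(d₁) = 0.996339,  N(d₂) = 0.991943,  e^(−rT) = 0.957834
E₀ = V₀·N(d₁) − D·e^(−rT)·N(d₂)
   = 468.7667·0.996339 − 242.8132·0.957834·0.991943 = 236.349621
B₀ = V₀ − E₀ = 468.7667 − 236.349621 = 232.417079

E0=236.3496 B0=232.4171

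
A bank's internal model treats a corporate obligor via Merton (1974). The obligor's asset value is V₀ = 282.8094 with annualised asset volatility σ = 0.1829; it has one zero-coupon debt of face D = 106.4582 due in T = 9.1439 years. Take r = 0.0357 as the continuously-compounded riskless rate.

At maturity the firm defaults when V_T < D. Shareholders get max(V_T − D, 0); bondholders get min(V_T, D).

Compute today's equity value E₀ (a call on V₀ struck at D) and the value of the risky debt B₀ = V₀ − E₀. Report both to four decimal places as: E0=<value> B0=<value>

d₁ = [ln(V₀/D) + (r + σ²/2)T] / (σ√T)
   = [ln(282.8094/106.4582) + (0.0357 + 0.5·0.1829²)·9.1439] / (0.1829·√9.1439)
   = [0.977021 + 0.479380] / 0.553069 = 2.633307
d₂ = d₁ − σ√T = 2.633307 − 0.553069 = 2.080238
N(d₁) = 0.995772,  N(d₂) = 0.981248,  e^(−rT) = 0.721490
E₀ = V₀·N(d₁) − D·e^(−rT)·N(d₂)
   = 282.8094·0.995772 − 106.4582·0.721490·0.981248 = 206.245523
B₀ = V₀ − E₀ = 282.8094 − 206.245523 = 76.563877

E0=206.2455 B0=76.5639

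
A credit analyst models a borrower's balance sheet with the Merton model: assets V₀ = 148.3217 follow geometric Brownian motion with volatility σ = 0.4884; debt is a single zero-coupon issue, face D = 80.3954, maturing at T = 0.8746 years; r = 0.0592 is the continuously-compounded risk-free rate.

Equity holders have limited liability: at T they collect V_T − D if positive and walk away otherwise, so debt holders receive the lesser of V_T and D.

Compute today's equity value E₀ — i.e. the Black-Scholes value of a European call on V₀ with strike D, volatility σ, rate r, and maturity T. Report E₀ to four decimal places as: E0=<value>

d₁ = [ln(V₀/D) + (r + σ²/2)T] / (σ√T)
   = [ln(148.3217/80.3954) + (0.0592 + 0.5·0.4884²)·0.8746] / (0.4884·√0.8746)
   = [0.612427 + 0.156087] / 0.456752 = 1.682563
d₂ = d₁ − σ√T = 1.682563 − 0.456752 = 1.225811
N(d₁) = 0.953770,  N(d₂) = 0.889865,  e^(−rT) = 0.949541
E₀ = V₀·N(d₁) − D·e^(−rT)·N(d₂)
   = 148.3217·0.953770 − 80.3954·0.949541·0.889865 = 73.533621

E0=73.5336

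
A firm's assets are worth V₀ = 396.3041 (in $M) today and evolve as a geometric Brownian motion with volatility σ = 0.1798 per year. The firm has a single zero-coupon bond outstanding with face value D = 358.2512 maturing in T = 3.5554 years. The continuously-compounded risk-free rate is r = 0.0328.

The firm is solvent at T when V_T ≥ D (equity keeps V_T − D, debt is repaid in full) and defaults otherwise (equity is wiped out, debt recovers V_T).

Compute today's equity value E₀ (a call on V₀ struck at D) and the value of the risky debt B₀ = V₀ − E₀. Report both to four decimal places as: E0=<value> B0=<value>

d₁ = [ln(V₀/D) + (r + σ²/2)T] / (σ√T)
   = [ln(396.3041/358.2512) + (0.0328 + 0.5·0.1798²)·3.5554] / (0.1798·√3.5554)
   = [0.100947 + 0.174087] / 0.339027 = 0.811246
d₂ = d₁ − σ√T = 0.811246 − 0.339027 = 0.472219
N(d₁) = 0.791388,  N(d₂) = 0.681615,  e^(−rT) = 0.889926
E₀ = V₀·N(d₁) − D·e^(−rT)·N(d₂)
   = 396.3041·0.791388 − 358.2512·0.889926·0.681615 = 96.319816
B₀ = V₀ − E₀ = 396.3041 − 96.319816 = 299.984284

E0=96.3198 B0=299.9843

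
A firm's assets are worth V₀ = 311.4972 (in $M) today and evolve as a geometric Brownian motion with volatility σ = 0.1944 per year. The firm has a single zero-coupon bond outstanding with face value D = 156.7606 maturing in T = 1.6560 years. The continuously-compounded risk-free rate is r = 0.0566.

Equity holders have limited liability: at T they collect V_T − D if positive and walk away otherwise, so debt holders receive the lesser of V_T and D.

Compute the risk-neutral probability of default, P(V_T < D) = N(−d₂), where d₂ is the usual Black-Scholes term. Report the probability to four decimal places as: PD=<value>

PD=0.0014

d₁ = [ln(V₀/D) + (r + σ²/2)T] / (σ√T)
   = [ln(311.4972/156.7606) + (0.0566 + 0.5·0.1944²)·1.6560] / (0.1944·√1.6560)
   = [0.686671 + 0.125021] / 0.250165 = 3.244625
d₂ = d₁ − σ√T = 3.244625 − 0.250165 = 2.994460
risk-neutral PD = N(−d₂) = N(-2.994460) = 0.001375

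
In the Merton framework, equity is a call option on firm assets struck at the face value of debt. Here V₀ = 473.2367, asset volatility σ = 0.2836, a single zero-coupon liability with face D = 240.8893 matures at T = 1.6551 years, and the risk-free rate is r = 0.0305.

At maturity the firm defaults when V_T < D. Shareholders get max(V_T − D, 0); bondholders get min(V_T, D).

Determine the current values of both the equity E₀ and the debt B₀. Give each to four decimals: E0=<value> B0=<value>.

d₁ = [ln(V₀/D) + (r + σ²/2)T] / (σ√T)
   = [ln(473.2367/240.8893) + (0.0305 + 0.5·0.2836²)·1.6551] / (0.2836·√1.6551)
   = [0.675258 + 0.117040] / 0.364853 = 2.171551
d₂ = d₁ − σ√T = 2.171551 − 0.364853 = 1.806698
N(d₁) = 0.985055,  N(d₂) = 0.964595,  e^(−rT) = 0.950772
E₀ = V₀·N(d₁) − D·e^(−rT)·N(d₂)
   = 473.2367·0.985055 − 240.8893·0.950772·0.964595 = 245.242156
B₀ = V₀ − E₀ = 473.2367 − 245.242156 = 227.994544

E0=245.2422 B0=227.9945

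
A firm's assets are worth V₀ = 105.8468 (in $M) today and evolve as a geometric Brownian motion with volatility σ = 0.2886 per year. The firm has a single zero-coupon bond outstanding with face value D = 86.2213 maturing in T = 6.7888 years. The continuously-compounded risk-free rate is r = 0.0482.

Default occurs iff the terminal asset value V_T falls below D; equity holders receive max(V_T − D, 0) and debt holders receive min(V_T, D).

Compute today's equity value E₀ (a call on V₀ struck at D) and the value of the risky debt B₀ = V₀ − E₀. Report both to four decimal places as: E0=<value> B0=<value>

d₁ = [ln(V₀/D) + (r + σ²/2)T] / (σ√T)
   = [ln(105.8468/86.2213) + (0.0482 + 0.5·0.2886²)·6.7888] / (0.2886·√6.7888)
   = [0.205076 + 0.609940] / 0.751957 = 1.083859
d₂ = d₁ − σ√T = 1.083859 − 0.751957 = 0.331902
N(d₁) = 0.860786,  N(d₂) = 0.630019,  e^(−rT) = 0.720925
E₀ = V₀·N(d₁) − D·e^(−rT)·N(d₂)
   = 105.8468·0.860786 − 86.2213·0.720925·0.630019 = 51.950103
B₀ = V₀ − E₀ = 105.8468 − 51.950103 = 53.896697

E0=51.9501 B0=53.8967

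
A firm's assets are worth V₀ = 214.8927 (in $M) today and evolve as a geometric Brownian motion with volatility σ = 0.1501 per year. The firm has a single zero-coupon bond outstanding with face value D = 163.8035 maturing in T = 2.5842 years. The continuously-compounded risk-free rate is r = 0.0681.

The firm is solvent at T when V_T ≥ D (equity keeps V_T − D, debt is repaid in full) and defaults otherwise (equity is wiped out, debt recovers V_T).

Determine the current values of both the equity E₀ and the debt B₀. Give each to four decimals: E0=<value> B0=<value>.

d₁ = [ln(V₀/D) + (r + σ²/2)T] / (σ√T)
   = [ln(214.8927/163.8035) + (0.0681 + 0.5·0.1501²)·2.5842] / (0.1501·√2.5842)
   = [0.271471 + 0.205095] / 0.241292 = 1.975057
d₂ = d₁ − σ√T = 1.975057 − 0.241292 = 1.733764
N(d₁) = 0.975869,  N(d₂) = 0.958520,  e^(−rT) = 0.838631
E₀ = V₀·N(d₁) − D·e^(−rT)·N(d₂)
   = 214.8927·0.975869 − 163.8035·0.838631·0.958520 = 78.034533
B₀ = V₀ − E₀ = 214.8927 − 78.034533 = 136.858167

E0=78.0345 B0=136.8582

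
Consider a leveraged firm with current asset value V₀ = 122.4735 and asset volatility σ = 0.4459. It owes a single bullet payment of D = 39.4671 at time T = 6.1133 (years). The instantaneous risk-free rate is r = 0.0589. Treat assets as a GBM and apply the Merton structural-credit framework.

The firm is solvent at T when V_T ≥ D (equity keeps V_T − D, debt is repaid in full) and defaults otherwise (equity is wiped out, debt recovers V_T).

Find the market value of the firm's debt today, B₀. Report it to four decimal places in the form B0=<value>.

B0=25.1972

d₁ = [ln(V₀/D) + (r + σ²/2)T] / (σ√T)
   = [ln(122.4735/39.4671) + (0.0589 + 0.5·0.4459²)·6.1133] / (0.4459·√6.1133)
   = [1.132427 + 0.967817] / 1.102492 = 1.904998
d₂ = d₁ − σ√T = 1.904998 − 1.102492 = 0.802506
N(d₁) = 0.971610,  N(d₂) = 0.788870,  e^(−rT) = 0.697625
E₀ = V₀·N(d₁) − D·e^(−rT)·N(d₂)
   = 122.4735·0.971610 − 39.4671·0.697625·0.788870 = 97.276311
B₀ = V₀ − E₀ = 122.4735 − 97.276311 = 25.197189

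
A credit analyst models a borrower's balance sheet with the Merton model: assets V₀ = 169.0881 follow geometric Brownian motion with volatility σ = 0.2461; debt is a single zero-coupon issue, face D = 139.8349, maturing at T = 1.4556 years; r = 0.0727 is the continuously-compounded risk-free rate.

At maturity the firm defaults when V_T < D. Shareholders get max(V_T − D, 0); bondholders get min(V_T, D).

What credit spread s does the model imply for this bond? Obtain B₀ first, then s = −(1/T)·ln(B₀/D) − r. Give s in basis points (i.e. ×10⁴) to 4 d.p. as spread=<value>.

d₁ = [ln(V₀/D) + (r + σ²/2)T] / (σ√T)
   = [ln(169.0881/139.8349) + (0.0727 + 0.5·0.2461²)·1.4556] / (0.2461·√1.4556)
   = [0.189957 + 0.149901] / 0.296915 = 1.144632
d₂ = d₁ − σ√T = 1.144632 − 0.296915 = 0.847717
N(d₁) = 0.873819,  N(d₂) = 0.801702,  e^(−rT) = 0.899585
E₀ = V₀·N(d₁) − D·e^(−rT)·N(d₂)
   = 169.0881·0.873819 − 139.8349·0.899585·0.801702 = 46.903648
B₀ = V₀ − E₀ = 169.0881 − 46.903648 = 122.184452
spread = −(1/T)·ln(B₀/D) − r = −(1/1.4556)·ln(122.184452/139.8349) − 0.0727 = 0.01999761
in basis points: 0.01999761 × 10⁴ = 199.9761 bp

spread=199.9761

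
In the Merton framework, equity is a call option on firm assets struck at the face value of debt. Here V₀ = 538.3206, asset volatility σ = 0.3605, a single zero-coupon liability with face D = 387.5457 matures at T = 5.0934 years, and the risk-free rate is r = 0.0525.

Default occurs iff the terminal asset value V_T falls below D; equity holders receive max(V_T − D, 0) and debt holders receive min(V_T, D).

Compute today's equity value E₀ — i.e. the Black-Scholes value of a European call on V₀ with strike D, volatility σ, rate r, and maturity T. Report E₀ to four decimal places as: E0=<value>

d₁ = [ln(V₀/D) + (r + σ²/2)T] / (σ√T)
   = [ln(538.3206/387.5457) + (0.0525 + 0.5·0.3605²)·5.0934] / (0.3605·√5.0934)
   = [0.328621 + 0.598373] / 0.813597 = 1.139378
d₂ = d₁ − σ√T = 1.139378 − 0.813597 = 0.325781
N(d₁) = 0.872727,  N(d₂) = 0.627705,  e^(−rT) = 0.765364
E₀ = V₀·N(d₁) − D·e^(−rT)·N(d₂)
   = 538.3206·0.872727 − 387.5457·0.765364·0.627705 = 283.621181

E0=283.6212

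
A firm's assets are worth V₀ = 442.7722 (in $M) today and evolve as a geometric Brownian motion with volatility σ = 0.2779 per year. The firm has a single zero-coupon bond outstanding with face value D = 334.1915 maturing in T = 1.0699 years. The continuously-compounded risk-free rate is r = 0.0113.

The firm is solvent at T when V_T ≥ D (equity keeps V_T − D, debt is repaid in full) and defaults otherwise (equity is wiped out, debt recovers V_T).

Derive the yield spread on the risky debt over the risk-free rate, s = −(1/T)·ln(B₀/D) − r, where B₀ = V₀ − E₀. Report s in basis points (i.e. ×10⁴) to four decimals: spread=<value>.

d₁ = [ln(V₀/D) + (r + σ²/2)T] / (σ√T)
   = [ln(442.7722/334.1915) + (0.0113 + 0.5·0.2779²)·1.0699] / (0.2779·√1.0699)
   = [0.281341 + 0.053403] / 0.287449 = 1.164537
d₂ = d₁ − σ√T = 1.164537 − 0.287449 = 0.877088
N(d₁) = 0.877897,  N(d₂) = 0.809781,  e^(−rT) = 0.987983
E₀ = V₀·N(d₁) − D·e^(−rT)·N(d₂)
   = 442.7722·0.877897 − 334.1915·0.987983·0.809781 = 121.338543
B₀ = V₀ − E₀ = 442.7722 − 121.338543 = 321.433657
spread = −(1/T)·ln(B₀/D) − r = −(1/1.0699)·ln(321.433657/334.1915) − 0.0113 = 0.02508005
in basis points: 0.02508005 × 10⁴ = 250.8005 bp

spread=250.8005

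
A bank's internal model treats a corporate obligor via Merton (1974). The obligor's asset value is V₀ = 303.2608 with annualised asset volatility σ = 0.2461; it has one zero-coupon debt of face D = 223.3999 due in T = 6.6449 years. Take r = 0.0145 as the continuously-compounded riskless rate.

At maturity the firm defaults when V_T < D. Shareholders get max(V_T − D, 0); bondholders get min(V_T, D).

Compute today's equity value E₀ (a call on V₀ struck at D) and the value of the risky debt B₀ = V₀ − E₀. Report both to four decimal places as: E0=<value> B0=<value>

E0=124.8196 B0=178.4412

d₁ = [ln(V₀/D) + (r + σ²/2)T] / (σ√T)
   = [ln(303.2608/223.3999) + (0.0145 + 0.5·0.2461²)·6.6449] / (0.2461·√6.6449)
   = [0.305630 + 0.297576] / 0.634389 = 0.950845
d₂ = d₁ − σ√T = 0.950845 − 0.634389 = 0.316455
N(d₁) = 0.829158,  N(d₂) = 0.624172,  e^(−rT) = 0.908145
E₀ = V₀·N(d₁) − D·e^(−rT)·N(d₂)
   = 303.2608·0.829158 − 223.3999·0.908145·0.624172 = 124.819598
B₀ = V₀ − E₀ = 303.2608 − 124.819598 = 178.441202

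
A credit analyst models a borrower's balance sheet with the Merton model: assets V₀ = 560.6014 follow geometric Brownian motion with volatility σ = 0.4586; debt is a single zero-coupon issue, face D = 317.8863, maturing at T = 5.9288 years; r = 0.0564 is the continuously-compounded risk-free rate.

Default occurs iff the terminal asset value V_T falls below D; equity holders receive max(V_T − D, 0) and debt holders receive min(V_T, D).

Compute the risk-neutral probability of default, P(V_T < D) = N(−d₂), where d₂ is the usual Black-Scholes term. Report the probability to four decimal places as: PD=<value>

d₁ = [ln(V₀/D) + (r + σ²/2)T] / (σ√T)
   = [ln(560.6014/317.8863) + (0.0564 + 0.5·0.4586²)·5.9288] / (0.4586·√5.9288)
   = [0.567316 + 0.957839] / 1.116651 = 1.365830
d₂ = d₁ − σ√T = 1.365830 − 1.116651 = 0.249179
risk-neutral PD = N(−d₂) = N(-0.249179) = 0.401611

PD=0.4016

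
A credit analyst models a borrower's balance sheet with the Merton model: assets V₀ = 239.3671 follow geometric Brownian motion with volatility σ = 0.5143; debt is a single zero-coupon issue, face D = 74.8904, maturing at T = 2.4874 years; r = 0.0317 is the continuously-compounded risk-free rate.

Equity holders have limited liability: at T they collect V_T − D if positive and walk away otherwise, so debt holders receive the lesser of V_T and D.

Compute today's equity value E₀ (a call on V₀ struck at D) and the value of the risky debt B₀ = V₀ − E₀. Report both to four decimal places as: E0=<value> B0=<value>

E0=172.8475 B0=66.5196

d₁ = [ln(V₀/D) + (r + σ²/2)T] / (σ√T)
   = [ln(239.3671/74.8904) + (0.0317 + 0.5·0.5143²)·2.4874] / (0.5143·√2.4874)
   = [1.161973 + 0.407815] / 0.811128 = 1.935314
d₂ = d₁ − σ√T = 1.935314 − 0.811128 = 1.124186
N(d₁) = 0.973524,  N(d₂) = 0.869533,  e^(−rT) = 0.924178
E₀ = V₀·N(d₁) − D·e^(−rT)·N(d₂)
   = 239.3671·0.973524 − 74.8904·0.924178·0.869533 = 172.847476
B₀ = V₀ − E₀ = 239.3671 − 172.847476 = 66.519624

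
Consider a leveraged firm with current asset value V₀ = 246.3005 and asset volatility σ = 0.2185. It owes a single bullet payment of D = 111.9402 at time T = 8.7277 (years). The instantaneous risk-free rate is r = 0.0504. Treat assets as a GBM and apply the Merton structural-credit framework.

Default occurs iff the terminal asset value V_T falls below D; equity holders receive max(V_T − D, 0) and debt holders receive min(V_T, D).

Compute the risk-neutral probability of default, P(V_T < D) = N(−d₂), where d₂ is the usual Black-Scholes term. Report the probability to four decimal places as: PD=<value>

PD=0.0570

d₁ = [ln(V₀/D) + (r + σ²/2)T] / (σ√T)
   = [ln(246.3005/111.9402) + (0.0504 + 0.5·0.2185²)·8.7277] / (0.2185·√8.7277)
   = [0.788588 + 0.648216] / 0.645508 = 2.225851
d₂ = d₁ − σ√T = 2.225851 − 0.645508 = 1.580343
risk-neutral PD = N(−d₂) = N(-1.580343) = 0.057014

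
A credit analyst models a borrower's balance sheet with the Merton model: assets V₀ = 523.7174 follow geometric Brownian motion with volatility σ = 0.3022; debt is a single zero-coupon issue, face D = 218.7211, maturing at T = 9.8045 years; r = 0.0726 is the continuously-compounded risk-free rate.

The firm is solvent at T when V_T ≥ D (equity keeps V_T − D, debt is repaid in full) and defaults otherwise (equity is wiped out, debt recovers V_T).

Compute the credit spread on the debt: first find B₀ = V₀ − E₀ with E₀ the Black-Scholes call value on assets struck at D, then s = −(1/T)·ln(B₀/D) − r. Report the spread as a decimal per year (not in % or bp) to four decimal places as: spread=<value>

spread=0.0039

d₁ = [ln(V₀/D) + (r + σ²/2)T] / (σ√T)
   = [ln(523.7174/218.7211) + (0.0726 + 0.5·0.3022²)·9.8045] / (0.3022·√9.8045)
   = [0.873155 + 1.159504] / 0.946253 = 2.148114
d₂ = d₁ − σ√T = 2.148114 − 0.946253 = 1.201861
N(d₁) = 0.984148,  N(d₂) = 0.885291,  e^(−rT) = 0.490757
E₀ = V₀·N(d₁) − D·e^(−rT)·N(d₂)
   = 523.7174·0.984148 − 218.7211·0.490757·0.885291 = 420.389089
B₀ = V₀ − E₀ = 523.7174 − 420.389089 = 103.328311
spread = −(1/T)·ln(B₀/D) − r = −(1/9.8045)·ln(103.328311/218.7211) − 0.0726 = 0.00388386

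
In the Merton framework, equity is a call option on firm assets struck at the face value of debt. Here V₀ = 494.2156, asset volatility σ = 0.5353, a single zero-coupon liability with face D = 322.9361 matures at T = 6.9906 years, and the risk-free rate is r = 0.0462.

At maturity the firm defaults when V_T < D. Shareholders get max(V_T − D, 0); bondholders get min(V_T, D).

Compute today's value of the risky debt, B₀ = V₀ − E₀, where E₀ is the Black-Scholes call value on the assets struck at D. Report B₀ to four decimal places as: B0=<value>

B0=153.7545

d₁ = [ln(V₀/D) + (r + σ²/2)T] / (σ√T)
   = [ln(494.2156/322.9361) + (0.0462 + 0.5·0.5353²)·6.9906] / (0.5353·√6.9906)
   = [0.425517 + 1.324530] / 1.415319 = 1.236504
d₂ = d₁ − σ√T = 1.236504 − 1.415319 = -0.178816
N(d₁) = 0.891864,  N(d₂) = 0.429041,  e^(−rT) = 0.723999
E₀ = V₀·N(d₁) − D·e^(−rT)·N(d₂)
   = 494.2156·0.891864 − 322.9361·0.723999·0.429041 = 340.461144
B₀ = V₀ − E₀ = 494.2156 − 340.461144 = 153.754456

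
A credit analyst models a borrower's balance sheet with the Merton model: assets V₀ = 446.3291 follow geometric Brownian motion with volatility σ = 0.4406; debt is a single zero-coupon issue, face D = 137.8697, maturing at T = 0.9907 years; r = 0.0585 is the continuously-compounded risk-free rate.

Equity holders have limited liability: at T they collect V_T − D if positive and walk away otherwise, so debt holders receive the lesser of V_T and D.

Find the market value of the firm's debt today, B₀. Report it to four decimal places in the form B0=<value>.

B0=130.0305

d₁ = [ln(V₀/D) + (r + σ²/2)T] / (σ√T)
   = [ln(446.3291/137.8697) + (0.0585 + 0.5·0.4406²)·0.9907] / (0.4406·√0.9907)
   = [1.174748 + 0.154117] / 0.438546 = 3.030158
d₂ = d₁ − σ√T = 3.030158 − 0.438546 = 2.591612
N(d₁) = 0.998778,  N(d₂) = 0.995224,  e^(−rT) = 0.943692
E₀ = V₀·N(d₁) − D·e^(−rT)·N(d₂)
   = 446.3291·0.998778 − 137.8697·0.943692·0.995224 = 316.298600
B₀ = V₀ − E₀ = 446.3291 − 316.298600 = 130.030500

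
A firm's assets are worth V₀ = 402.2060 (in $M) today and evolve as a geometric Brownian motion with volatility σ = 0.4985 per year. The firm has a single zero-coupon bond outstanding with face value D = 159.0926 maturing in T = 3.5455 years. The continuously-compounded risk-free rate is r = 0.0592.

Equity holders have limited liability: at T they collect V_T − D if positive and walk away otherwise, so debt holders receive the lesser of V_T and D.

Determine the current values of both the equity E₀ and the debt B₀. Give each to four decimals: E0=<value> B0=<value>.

E0=284.1059 B0=118.1001

d₁ = [ln(V₀/D) + (r + σ²/2)T] / (σ√T)
   = [ln(402.2060/159.0926) + (0.0592 + 0.5·0.4985²)·3.5455] / (0.4985·√3.5455)
   = [0.927478 + 0.650426] / 0.938650 = 1.681035
d₂ = d₁ − σ√T = 1.681035 − 0.938650 = 0.742384
N(d₁) = 0.953622,  N(d₂) = 0.771073,  e^(−rT) = 0.810670
E₀ = V₀·N(d₁) − D·e^(−rT)·N(d₂)
   = 402.2060·0.953622 − 159.0926·0.810670·0.771073 = 284.105914
B₀ = V₀ − E₀ = 402.2060 − 284.105914 = 118.100086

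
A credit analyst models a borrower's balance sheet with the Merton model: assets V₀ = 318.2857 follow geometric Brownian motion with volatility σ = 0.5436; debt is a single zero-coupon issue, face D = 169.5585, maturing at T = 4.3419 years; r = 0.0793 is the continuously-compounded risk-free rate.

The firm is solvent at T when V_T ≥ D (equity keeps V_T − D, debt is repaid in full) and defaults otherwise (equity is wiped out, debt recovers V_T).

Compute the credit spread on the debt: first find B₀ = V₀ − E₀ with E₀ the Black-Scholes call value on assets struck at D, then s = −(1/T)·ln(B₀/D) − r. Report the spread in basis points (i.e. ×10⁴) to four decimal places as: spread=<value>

spread=459.5228

d₁ = [ln(V₀/D) + (r + σ²/2)T] / (σ√T)
   = [ln(318.2857/169.5585) + (0.0793 + 0.5·0.5436²)·4.3419] / (0.5436·√4.3419)
   = [0.629751 + 0.985830] / 1.132712 = 1.426296
d₂ = d₁ − σ√T = 1.426296 − 1.132712 = 0.293584
N(d₁) = 0.923109,  N(d₂) = 0.615462,  e^(−rT) = 0.708707
E₀ = V₀·N(d₁) − D·e^(−rT)·N(d₂)
   = 318.2857·0.923109 − 169.5585·0.708707·0.615462 = 219.853783
B₀ = V₀ − E₀ = 318.2857 − 219.853783 = 98.431917
spread = −(1/T)·ln(B₀/D) − r = −(1/4.3419)·ln(98.431917/169.5585) − 0.0793 = 0.04595228
in basis points: 0.04595228 × 10⁴ = 459.5228 bp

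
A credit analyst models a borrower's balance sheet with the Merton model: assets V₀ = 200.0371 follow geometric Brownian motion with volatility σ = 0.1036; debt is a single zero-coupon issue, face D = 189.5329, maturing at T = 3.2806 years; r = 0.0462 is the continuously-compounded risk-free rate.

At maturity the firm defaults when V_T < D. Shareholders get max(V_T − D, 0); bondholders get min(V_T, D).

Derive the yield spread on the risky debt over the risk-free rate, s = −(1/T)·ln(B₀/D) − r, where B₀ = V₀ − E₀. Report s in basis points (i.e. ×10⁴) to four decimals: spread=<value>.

d₁ = [ln(V₀/D) + (r + σ²/2)T] / (σ√T)
   = [ln(200.0371/189.5329) + (0.0462 + 0.5·0.1036²)·3.2806] / (0.1036·√3.2806)
   = [0.053940 + 0.169169] / 0.187645 = 1.188998
d₂ = d₁ − σ√T = 1.188998 − 0.187645 = 1.001353
N(d₁) = 0.882780,  N(d₂) = 0.841672,  e^(−rT) = 0.859363
E₀ = V₀·N(d₁) − D·e^(−rT)·N(d₂)
   = 200.0371·0.882780 − 189.5329·0.859363·0.841672 = 39.499208
B₀ = V₀ − E₀ = 200.0371 − 39.499208 = 160.537892
spread = −(1/T)·ln(B₀/D) − r = −(1/3.2806)·ln(160.537892/189.5329) − 0.0462 = 0.00441044
in basis points: 0.00441044 × 10⁴ = 44.1044 bp

spread=44.1044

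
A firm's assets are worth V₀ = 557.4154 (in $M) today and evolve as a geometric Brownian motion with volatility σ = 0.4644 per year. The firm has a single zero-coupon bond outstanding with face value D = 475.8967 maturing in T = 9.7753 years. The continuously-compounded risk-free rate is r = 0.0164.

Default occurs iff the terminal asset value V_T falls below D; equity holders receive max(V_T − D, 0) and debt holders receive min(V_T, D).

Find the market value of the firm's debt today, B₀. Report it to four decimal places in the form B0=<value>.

d₁ = [ln(V₀/D) + (r + σ²/2)T] / (σ√T)
   = [ln(557.4154/475.8967) + (0.0164 + 0.5·0.4644²)·9.7753] / (0.4644·√9.7753)
   = [0.158110 + 1.214421] / 1.451969 = 0.945290
d₂ = d₁ − σ√T = 0.945290 − 1.451969 = -0.506679
N(d₁) = 0.827745,  N(d₂) = 0.306190,  e^(−rT) = 0.851875
E₀ = V₀·N(d₁) − D·e^(−rT)·N(d₂)
   = 557.4154·0.827745 − 475.8967·0.851875·0.306190 = 337.266648
B₀ = V₀ − E₀ = 557.4154 − 337.266648 = 220.148752

B0=220.1488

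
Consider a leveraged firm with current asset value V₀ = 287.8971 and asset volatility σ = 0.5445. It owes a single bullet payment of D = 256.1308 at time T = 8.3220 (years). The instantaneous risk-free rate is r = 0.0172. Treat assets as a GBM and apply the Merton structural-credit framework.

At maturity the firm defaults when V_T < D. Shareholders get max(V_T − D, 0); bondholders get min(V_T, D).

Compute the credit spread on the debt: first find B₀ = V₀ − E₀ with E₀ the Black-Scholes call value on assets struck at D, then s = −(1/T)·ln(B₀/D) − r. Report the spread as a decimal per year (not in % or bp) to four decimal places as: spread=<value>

d₁ = [ln(V₀/D) + (r + σ²/2)T] / (σ√T)
   = [ln(287.8971/256.1308) + (0.0172 + 0.5·0.5445²)·8.3220] / (0.5445·√8.3220)
   = [0.116915 + 1.376793] / 1.570767 = 0.950942
d₂ = d₁ − σ√T = 0.950942 − 1.570767 = -0.619825
N(d₁) = 0.829183,  N(d₂) = 0.267686,  e^(−rT) = 0.866634
E₀ = V₀·N(d₁) − D·e^(−rT)·N(d₂)
   = 287.8971·0.829183 − 256.1308·0.866634·0.267686 = 179.300574
B₀ = V₀ − E₀ = 287.8971 − 179.300574 = 108.596526
spread = −(1/T)·ln(B₀/D) − r = −(1/8.3220)·ln(108.596526/256.1308) − 0.0172 = 0.08590608

spread=0.0859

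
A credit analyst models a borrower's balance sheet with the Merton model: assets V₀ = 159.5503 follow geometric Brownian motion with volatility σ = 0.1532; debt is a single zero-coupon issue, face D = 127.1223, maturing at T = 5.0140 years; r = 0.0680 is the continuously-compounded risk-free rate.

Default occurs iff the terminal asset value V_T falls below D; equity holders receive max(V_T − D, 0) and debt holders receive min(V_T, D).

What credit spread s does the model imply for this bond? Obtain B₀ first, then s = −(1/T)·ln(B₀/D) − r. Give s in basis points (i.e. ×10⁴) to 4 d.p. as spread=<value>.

spread=18.3625

d₁ = [ln(V₀/D) + (r + σ²/2)T] / (σ√T)
   = [ln(159.5503/127.1223) + (0.0680 + 0.5·0.1532²)·5.0140] / (0.1532·√5.0140)
   = [0.227210 + 0.399792] / 0.343045 = 1.827754
d₂ = d₁ − σ√T = 1.827754 − 0.343045 = 1.484709
N(d₁) = 0.966207,  N(d₂) = 0.931190,  e^(−rT) = 0.711093
E₀ = V₀·N(d₁) − D·e^(−rT)·N(d₂)
   = 159.5503·0.966207 − 127.1223·0.711093·0.931190 = 69.982970
B₀ = V₀ − E₀ = 159.5503 − 69.982970 = 89.567330
spread = −(1/T)·ln(B₀/D) − r = −(1/5.0140)·ln(89.567330/127.1223) − 0.0680 = 0.00183625
in basis points: 0.00183625 × 10⁴ = 18.3625 bp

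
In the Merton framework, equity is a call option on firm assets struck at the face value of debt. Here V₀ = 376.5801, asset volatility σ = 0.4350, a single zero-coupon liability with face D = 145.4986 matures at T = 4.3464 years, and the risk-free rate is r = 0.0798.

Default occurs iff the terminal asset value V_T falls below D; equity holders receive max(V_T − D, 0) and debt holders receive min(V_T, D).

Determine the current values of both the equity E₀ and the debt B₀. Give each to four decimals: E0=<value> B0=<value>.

d₁ = [ln(V₀/D) + (r + σ²/2)T] / (σ√T)
   = [ln(376.5801/145.4986) + (0.0798 + 0.5·0.4350²)·4.3464] / (0.4350·√4.3464)
   = [0.950964 + 0.758066] / 0.906889 = 1.884498
d₂ = d₁ − σ√T = 1.884498 − 0.906889 = 0.977610
N(d₁) = 0.970251,  N(d₂) = 0.835866,  e^(−rT) = 0.706917
E₀ = V₀·N(d₁) − D·e^(−rT)·N(d₂)
   = 376.5801·0.970251 − 145.4986·0.706917·0.835866 = 279.403971
B₀ = V₀ − E₀ = 376.5801 − 279.403971 = 97.176129

E0=279.4040 B0=97.1761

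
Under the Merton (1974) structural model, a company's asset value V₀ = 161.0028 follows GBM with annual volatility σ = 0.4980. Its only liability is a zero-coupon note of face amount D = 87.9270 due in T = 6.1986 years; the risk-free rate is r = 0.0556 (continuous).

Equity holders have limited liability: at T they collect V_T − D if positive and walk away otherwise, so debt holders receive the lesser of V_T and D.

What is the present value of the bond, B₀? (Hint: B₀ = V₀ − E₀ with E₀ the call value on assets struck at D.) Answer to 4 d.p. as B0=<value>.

d₁ = [ln(V₀/D) + (r + σ²/2)T] / (σ√T)
   = [ln(161.0028/87.9270) + (0.0556 + 0.5·0.4980²)·6.1986] / (0.4980·√6.1986)
   = [0.604915 + 1.113281] / 1.239870 = 1.385787
d₂ = d₁ − σ√T = 1.385787 − 1.239870 = 0.145917
N(d₁) = 0.917094,  N(d₂) = 0.558007,  e^(−rT) = 0.708474
E₀ = V₀·N(d₁) − D·e^(−rT)·N(d₂)
   = 161.0028·0.917094 − 87.9270·0.708474·0.558007 = 112.894258
B₀ = V₀ − E₀ = 161.0028 − 112.894258 = 48.108542

B0=48.1085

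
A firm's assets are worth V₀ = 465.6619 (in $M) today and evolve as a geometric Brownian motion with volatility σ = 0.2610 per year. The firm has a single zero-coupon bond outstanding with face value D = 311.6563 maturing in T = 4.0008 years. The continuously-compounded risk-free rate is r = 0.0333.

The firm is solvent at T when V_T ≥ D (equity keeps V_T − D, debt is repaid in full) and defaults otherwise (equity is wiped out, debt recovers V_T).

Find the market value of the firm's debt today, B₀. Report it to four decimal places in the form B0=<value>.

B0=258.3058

d₁ = [ln(V₀/D) + (r + σ²/2)T] / (σ√T)
   = [ln(465.6619/311.6563) + (0.0333 + 0.5·0.2610²)·4.0008] / (0.2610·√4.0008)
   = [0.401559 + 0.269496] / 0.522052 = 1.285417
d₂ = d₁ − σ√T = 1.285417 − 0.522052 = 0.763365
N(d₁) = 0.900677,  N(d₂) = 0.777377,  e^(−rT) = 0.875267
E₀ = V₀·N(d₁) − D·e^(−rT)·N(d₂)
   = 465.6619·0.900677 − 311.6563·0.875267·0.777377 = 207.356055
B₀ = V₀ − E₀ = 465.6619 − 207.356055 = 258.305845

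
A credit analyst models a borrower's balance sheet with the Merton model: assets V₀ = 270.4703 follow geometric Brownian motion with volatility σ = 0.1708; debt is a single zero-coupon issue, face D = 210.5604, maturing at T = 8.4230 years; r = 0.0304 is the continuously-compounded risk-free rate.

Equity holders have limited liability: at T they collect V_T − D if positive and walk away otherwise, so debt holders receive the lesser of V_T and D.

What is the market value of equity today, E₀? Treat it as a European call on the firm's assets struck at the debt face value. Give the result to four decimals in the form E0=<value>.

E0=115.6341

d₁ = [ln(V₀/D) + (r + σ²/2)T] / (σ√T)
   = [ln(270.4703/210.5604) + (0.0304 + 0.5·0.1708²)·8.4230] / (0.1708·√8.4230)
   = [0.250390 + 0.378920] / 0.495703 = 1.269530
d₂ = d₁ − σ√T = 1.269530 − 0.495703 = 0.773828
N(d₁) = 0.897874,  N(d₂) = 0.780484,  e^(−rT) = 0.774096
E₀ = V₀·N(d₁) − D·e^(−rT)·N(d₂)
   = 270.4703·0.897874 − 210.5604·0.774096·0.780484 = 115.634108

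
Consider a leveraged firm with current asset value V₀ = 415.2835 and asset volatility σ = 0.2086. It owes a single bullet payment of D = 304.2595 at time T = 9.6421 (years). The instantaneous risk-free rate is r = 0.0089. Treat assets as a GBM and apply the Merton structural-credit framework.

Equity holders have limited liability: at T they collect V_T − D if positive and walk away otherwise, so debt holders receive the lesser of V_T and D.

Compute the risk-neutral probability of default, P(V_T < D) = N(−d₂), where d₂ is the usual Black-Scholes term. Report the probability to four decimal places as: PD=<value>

PD=0.3863

d₁ = [ln(V₀/D) + (r + σ²/2)T] / (σ√T)
   = [ln(415.2835/304.2595) + (0.0089 + 0.5·0.2086²)·9.6421] / (0.2086·√9.6421)
   = [0.311080 + 0.295598] / 0.647739 = 0.936609
d₂ = d₁ − σ√T = 0.936609 − 0.647739 = 0.288870
risk-neutral PD = N(−d₂) = N(-0.288870) = 0.386341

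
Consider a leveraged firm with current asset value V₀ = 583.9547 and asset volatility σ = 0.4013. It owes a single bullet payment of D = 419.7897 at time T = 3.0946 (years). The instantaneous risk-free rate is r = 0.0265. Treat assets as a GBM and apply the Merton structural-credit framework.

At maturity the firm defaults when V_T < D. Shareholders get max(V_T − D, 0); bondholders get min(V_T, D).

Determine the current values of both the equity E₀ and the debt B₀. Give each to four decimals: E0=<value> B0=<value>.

d₁ = [ln(V₀/D) + (r + σ²/2)T] / (σ√T)
   = [ln(583.9547/419.7897) + (0.0265 + 0.5·0.4013²)·3.0946] / (0.4013·√3.0946)
   = [0.330070 + 0.331187] / 0.705946 = 0.936695
d₂ = d₁ − σ√T = 0.936695 − 0.705946 = 0.230749
N(d₁) = 0.825542,  N(d₂) = 0.591245,  e^(−rT) = 0.921266
E₀ = V₀·N(d₁) − D·e^(−rT)·N(d₂)
   = 583.9547·0.825542 − 419.7897·0.921266·0.591245 = 253.422436
B₀ = V₀ − E₀ = 583.9547 − 253.422436 = 330.532264

E0=253.4224 B0=330.5323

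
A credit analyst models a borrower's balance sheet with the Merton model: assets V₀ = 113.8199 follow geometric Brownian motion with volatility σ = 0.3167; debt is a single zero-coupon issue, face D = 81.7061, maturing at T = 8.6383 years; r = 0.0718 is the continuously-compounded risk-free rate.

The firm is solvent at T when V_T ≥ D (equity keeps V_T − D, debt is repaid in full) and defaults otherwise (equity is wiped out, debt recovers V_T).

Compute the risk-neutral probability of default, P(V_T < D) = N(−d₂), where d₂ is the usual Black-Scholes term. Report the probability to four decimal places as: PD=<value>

d₁ = [ln(V₀/D) + (r + σ²/2)T] / (σ√T)
   = [ln(113.8199/81.7061) + (0.0718 + 0.5·0.3167²)·8.6383] / (0.3167·√8.6383)
   = [0.331489 + 1.053436] / 0.930812 = 1.487866
d₂ = d₁ − σ√T = 1.487866 − 0.930812 = 0.557054
risk-neutral PD = N(−d₂) = N(-0.557054) = 0.288745

PD=0.2887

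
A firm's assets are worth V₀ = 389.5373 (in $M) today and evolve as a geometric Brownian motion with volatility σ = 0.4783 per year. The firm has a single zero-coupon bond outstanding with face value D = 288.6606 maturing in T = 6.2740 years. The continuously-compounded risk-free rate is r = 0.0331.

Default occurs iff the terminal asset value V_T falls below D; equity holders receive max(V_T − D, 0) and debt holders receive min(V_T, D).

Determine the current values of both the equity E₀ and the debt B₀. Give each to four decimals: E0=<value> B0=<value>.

E0=228.9078 B0=160.6295

d₁ = [ln(V₀/D) + (r + σ²/2)T] / (σ√T)
   = [ln(389.5373/288.6606) + (0.0331 + 0.5·0.4783²)·6.2740] / (0.4783·√6.2740)
   = [0.299708 + 0.925324] / 1.198044 = 1.022527
d₂ = d₁ − σ√T = 1.022527 − 1.198044 = -0.175517
N(d₁) = 0.846734,  N(d₂) = 0.430337,  e^(−rT) = 0.812476
E₀ = V₀·N(d₁) − D·e^(−rT)·N(d₂)
   = 389.5373·0.846734 − 288.6606·0.812476·0.430337 = 228.907797
B₀ = V₀ − E₀ = 389.5373 − 228.907797 = 160.629503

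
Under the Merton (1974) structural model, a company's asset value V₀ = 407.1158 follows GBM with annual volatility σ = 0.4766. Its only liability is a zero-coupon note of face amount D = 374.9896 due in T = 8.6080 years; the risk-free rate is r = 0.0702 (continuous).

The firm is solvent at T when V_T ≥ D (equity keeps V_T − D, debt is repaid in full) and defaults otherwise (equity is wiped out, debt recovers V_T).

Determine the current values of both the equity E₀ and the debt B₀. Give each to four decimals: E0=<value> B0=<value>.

d₁ = [ln(V₀/D) + (r + σ²/2)T] / (σ√T)
   = [ln(407.1158/374.9896) + (0.0702 + 0.5·0.4766²)·8.6080] / (0.4766·√8.6080)
   = [0.082199 + 1.581925] / 1.398315 = 1.190092
d₂ = d₁ − σ√T = 1.190092 − 1.398315 = -0.208223
N(d₁) = 0.882995,  N(d₂) = 0.417527,  e^(−rT) = 0.546467
E₀ = V₀·N(d₁) − D·e^(−rT)·N(d₂)
   = 407.1158·0.882995 − 374.9896·0.546467·0.417527 = 273.921741
B₀ = V₀ − E₀ = 407.1158 − 273.921741 = 133.194059

E0=273.9217 B0=133.1941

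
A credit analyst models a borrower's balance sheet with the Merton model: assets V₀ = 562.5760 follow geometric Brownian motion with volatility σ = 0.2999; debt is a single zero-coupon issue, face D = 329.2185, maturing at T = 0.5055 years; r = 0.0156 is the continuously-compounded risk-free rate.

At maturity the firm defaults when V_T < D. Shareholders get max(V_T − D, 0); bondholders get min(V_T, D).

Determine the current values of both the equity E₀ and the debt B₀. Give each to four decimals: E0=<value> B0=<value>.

d₁ = [ln(V₀/D) + (r + σ²/2)T] / (σ√T)
   = [ln(562.5760/329.2185) + (0.0156 + 0.5·0.2999²)·0.5055] / (0.2999·√0.5055)
   = [0.535805 + 0.030618] / 0.213224 = 2.656462
d₂ = d₁ − σ√T = 2.656462 − 0.213224 = 2.443238
N(d₁) = 0.996052,  N(d₂) = 0.992722,  e^(−rT) = 0.992145
E₀ = V₀·N(d₁) − D·e^(−rT)·N(d₂)
   = 562.5760·0.996052 − 329.2185·0.992145·0.992722 = 236.099498
B₀ = V₀ − E₀ = 562.5760 − 236.099498 = 326.476502

E0=236.0995 B0=326.4765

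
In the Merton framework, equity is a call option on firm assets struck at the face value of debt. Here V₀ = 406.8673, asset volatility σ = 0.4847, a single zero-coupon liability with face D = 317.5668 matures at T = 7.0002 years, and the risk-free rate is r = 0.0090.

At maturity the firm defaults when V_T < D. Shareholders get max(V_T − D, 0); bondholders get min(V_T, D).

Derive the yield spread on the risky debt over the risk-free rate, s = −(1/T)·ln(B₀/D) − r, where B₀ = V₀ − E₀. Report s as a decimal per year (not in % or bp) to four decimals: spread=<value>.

d₁ = [ln(V₀/D) + (r + σ²/2)T] / (σ√T)
   = [ln(406.8673/317.5668) + (0.0090 + 0.5·0.4847²)·7.0002] / (0.4847·√7.0002)
   = [0.247799 + 0.885295] / 1.282414 = 0.883563
d₂ = d₁ − σ√T = 0.883563 − 1.282414 = -0.398851
N(d₁) = 0.811534,  N(d₂) = 0.345001,  e^(−rT) = 0.938942
E₀ = V₀·N(d₁) − D·e^(−rT)·N(d₂)
   = 406.8673·0.811534 − 317.5668·0.938942·0.345001 = 227.315192
B₀ = V₀ − E₀ = 406.8673 − 227.315192 = 179.552108
spread = −(1/T)·ln(B₀/D) − r = −(1/7.0002)·ln(179.552108/317.5668) − 0.0090 = 0.07245806

spread=0.0725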